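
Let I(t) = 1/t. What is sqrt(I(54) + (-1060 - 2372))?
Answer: I*sqrt(1111962)/18 ≈ 58.583*I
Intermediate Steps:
sqrt(I(54) + (-1060 - 2372)) = sqrt(1/54 + (-1060 - 2372)) = sqrt(1/54 - 3432) = sqrt(-185327/54) = I*sqrt(1111962)/18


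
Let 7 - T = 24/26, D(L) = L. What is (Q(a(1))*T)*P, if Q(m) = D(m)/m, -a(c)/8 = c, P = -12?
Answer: -948/13 ≈ -72.923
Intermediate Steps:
a(c) = -8*c
T = 79/13 (T = 7 - 24/26 = 7 - 1*12/13 = 7 - 12/13 = 79/13 ≈ 6.0769)
Q(m) = 1 (Q(m) = m/m = 1)
(Q(a(1))*T)*P = (1*(79/13))*(-12) = (79/13)*(-12) = -948/13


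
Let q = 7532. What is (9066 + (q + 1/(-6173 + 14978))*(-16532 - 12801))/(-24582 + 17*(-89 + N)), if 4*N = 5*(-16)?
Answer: 1945263056783/232760175 ≈ 8357.4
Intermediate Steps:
N = -20 (N = (5*(-16))/4 = (¼)*(-80) = -20)
(9066 + (q + 1/(-6173 + 14978))*(-16532 - 12801))/(-24582 + 17*(-89 + N)) = (9066 + (7532 + 1/(-6173 + 14978))*(-16532 - 12801))/(-24582 + 17*(-89 - 20)) = (9066 + (7532 + 1/8805)*(-29333))/(-24582 + 17*(-109)) = (9066 + (7532 + 1/8805)*(-29333))/(-24582 - 1853) = (9066 + (66319261/8805)*(-29333))/(-26435) = (9066 - 1945342882913/8805)*(-1/26435) = -1945263056783/8805*(-1/26435) = 1945263056783/232760175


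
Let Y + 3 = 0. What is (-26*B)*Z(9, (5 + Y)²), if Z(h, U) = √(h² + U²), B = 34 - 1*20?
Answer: -364*√97 ≈ -3585.0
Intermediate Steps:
Y = -3 (Y = -3 + 0 = -3)
B = 14 (B = 34 - 20 = 14)
Z(h, U) = √(U² + h²)
(-26*B)*Z(9, (5 + Y)²) = (-26*14)*√(((5 - 3)²)² + 9²) = -364*√((2²)² + 81) = -364*√(4² + 81) = -364*√(16 + 81) = -364*√97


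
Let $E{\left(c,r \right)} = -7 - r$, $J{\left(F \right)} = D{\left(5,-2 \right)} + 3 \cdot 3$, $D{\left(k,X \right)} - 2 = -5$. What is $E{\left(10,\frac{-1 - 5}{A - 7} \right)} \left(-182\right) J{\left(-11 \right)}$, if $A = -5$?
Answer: $8190$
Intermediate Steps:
$D{\left(k,X \right)} = -3$ ($D{\left(k,X \right)} = 2 - 5 = -3$)
$J{\left(F \right)} = 6$ ($J{\left(F \right)} = -3 + 3 \cdot 3 = -3 + 9 = 6$)
$E{\left(10,\frac{-1 - 5}{A - 7} \right)} \left(-182\right) J{\left(-11 \right)} = \left(-7 - \frac{-1 - 5}{-5 - 7}\right) \left(-182\right) 6 = \left(-7 - - \frac{6}{-12}\right) \left(-182\right) 6 = \left(-7 - \left(-6\right) \left(- \frac{1}{12}\right)\right) \left(-182\right) 6 = \left(-7 - \frac{1}{2}\right) \left(-182\right) 6 = \left(- \frac{15}{2}\right) \left(-182\right) 6 = 1365 \cdot 6 = 8190$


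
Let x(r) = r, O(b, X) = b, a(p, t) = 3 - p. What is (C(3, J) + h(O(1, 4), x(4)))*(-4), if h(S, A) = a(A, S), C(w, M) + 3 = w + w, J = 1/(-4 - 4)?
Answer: -8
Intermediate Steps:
J = -⅛ (J = 1/(-8) = -⅛ ≈ -0.12500)
C(w, M) = -3 + 2*w (C(w, M) = -3 + (w + w) = -3 + 2*w)
h(S, A) = 3 - A
(C(3, J) + h(O(1, 4), x(4)))*(-4) = ((-3 + 2*3) + (3 - 1*4))*(-4) = ((-3 + 6) + (3 - 4))*(-4) = (3 - 1)*(-4) = 2*(-4) = -8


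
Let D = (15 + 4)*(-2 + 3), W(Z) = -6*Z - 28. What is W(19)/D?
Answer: -142/19 ≈ -7.4737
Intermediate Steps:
W(Z) = -28 - 6*Z
D = 19 (D = 19*1 = 19)
W(19)/D = (-28 - 6*19)/19 = (-28 - 114)*(1/19) = -142*1/19 = -142/19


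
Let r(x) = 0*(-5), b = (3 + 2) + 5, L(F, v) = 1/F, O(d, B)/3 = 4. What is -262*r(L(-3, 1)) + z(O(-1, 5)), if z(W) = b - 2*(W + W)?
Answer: -38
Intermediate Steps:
O(d, B) = 12 (O(d, B) = 3*4 = 12)
b = 10 (b = 5 + 5 = 10)
z(W) = 10 - 4*W (z(W) = 10 - 2*(W + W) = 10 - 4*W)
r(x) = 0
-262*r(L(-3, 1)) + z(O(-1, 5)) = -262*0 + (10 - 4*12) = 0 + (10 - 48) = 0 - 38 = -38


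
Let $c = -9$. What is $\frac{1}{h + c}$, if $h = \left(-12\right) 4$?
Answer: $- \frac{1}{57} \approx -0.017544$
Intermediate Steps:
$h = -48$
$\frac{1}{h + c} = \frac{1}{-48 - 9} = \frac{1}{-57} = - \frac{1}{57}$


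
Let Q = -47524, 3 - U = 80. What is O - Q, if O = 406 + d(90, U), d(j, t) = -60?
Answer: 47870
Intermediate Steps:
U = -77 (U = 3 - 1*80 = 3 - 80 = -77)
O = 346 (O = 406 - 60 = 346)
O - Q = 346 - 1*(-47524) = 346 + 47524 = 47870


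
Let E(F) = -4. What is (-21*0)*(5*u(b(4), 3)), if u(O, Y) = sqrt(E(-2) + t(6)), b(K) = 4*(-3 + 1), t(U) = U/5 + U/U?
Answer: 0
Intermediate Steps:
t(U) = 1 + U/5 (t(U) = U*(1/5) + 1 = U/5 + 1 = 1 + U/5)
b(K) = -8 (b(K) = 4*(-2) = -8)
u(O, Y) = 3*I*sqrt(5)/5 (u(O, Y) = sqrt(-4 + (1 + (1/5)*6)) = sqrt(-4 + (1 + 6/5)) = sqrt(-4 + 11/5) = sqrt(-9/5) = 3*I*sqrt(5)/5)
(-21*0)*(5*u(b(4), 3)) = (-21*0)*(5*(3*I*sqrt(5)/5)) = 0*(3*I*sqrt(5)) = 0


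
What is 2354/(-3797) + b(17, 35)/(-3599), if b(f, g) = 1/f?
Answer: -144028579/232311851 ≈ -0.61998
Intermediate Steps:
2354/(-3797) + b(17, 35)/(-3599) = 2354/(-3797) + 1/(17*(-3599)) = 2354*(-1/3797) + (1/17)*(-1/3599) = -2354/3797 - 1/61183 = -144028579/232311851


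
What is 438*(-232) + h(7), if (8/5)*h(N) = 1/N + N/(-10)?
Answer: -11381031/112 ≈ -1.0162e+5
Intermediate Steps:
h(N) = -N/16 + 5/(8*N) (h(N) = 5*(1/N + N/(-10))/8 = 5*(1/N + N*(-⅒))/8 = 5*(1/N - N/10)/8 = -N/16 + 5/(8*N))
438*(-232) + h(7) = 438*(-232) + (1/16)*(10 - 1*7²)/7 = -101616 + (1/16)*(⅐)*(10 - 1*49) = -101616 + (1/16)*(⅐)*(10 - 49) = -101616 + (1/16)*(⅐)*(-39) = -101616 - 39/112 = -11381031/112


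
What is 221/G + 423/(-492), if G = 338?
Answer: -439/2132 ≈ -0.20591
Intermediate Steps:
221/G + 423/(-492) = 221/338 + 423/(-492) = 221*(1/338) + 423*(-1/492) = 17/26 - 141/164 = -439/2132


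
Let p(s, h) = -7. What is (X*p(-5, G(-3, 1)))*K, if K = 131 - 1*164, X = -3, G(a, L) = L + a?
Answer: -693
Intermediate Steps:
K = -33 (K = 131 - 164 = -33)
(X*p(-5, G(-3, 1)))*K = -3*(-7)*(-33) = 21*(-33) = -693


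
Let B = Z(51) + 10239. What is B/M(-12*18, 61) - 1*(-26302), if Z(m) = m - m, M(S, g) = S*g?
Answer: 115514971/4392 ≈ 26301.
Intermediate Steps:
Z(m) = 0
B = 10239 (B = 0 + 10239 = 10239)
B/M(-12*18, 61) - 1*(-26302) = 10239/((-12*18*61)) - 1*(-26302) = 10239/((-216*61)) + 26302 = 10239/(-13176) + 26302 = 10239*(-1/13176) + 26302 = -3413/4392 + 26302 = 115514971/4392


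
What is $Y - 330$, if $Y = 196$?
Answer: $-134$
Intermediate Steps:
$Y - 330 = 196 - 330 = -134$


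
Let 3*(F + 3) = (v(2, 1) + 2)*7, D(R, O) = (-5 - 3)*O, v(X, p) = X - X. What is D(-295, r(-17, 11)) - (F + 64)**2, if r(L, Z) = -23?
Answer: -37153/9 ≈ -4128.1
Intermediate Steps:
v(X, p) = 0
D(R, O) = -8*O
F = 5/3 (F = -3 + ((0 + 2)*7)/3 = -3 + (2*7)/3 = -3 + (1/3)*14 = -3 + 14/3 = 5/3 ≈ 1.6667)
D(-295, r(-17, 11)) - (F + 64)**2 = -8*(-23) - (5/3 + 64)**2 = 184 - (197/3)**2 = 184 - 1*38809/9 = 184 - 38809/9 = -37153/9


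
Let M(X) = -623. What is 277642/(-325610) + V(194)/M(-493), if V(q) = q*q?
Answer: -6213814463/101427515 ≈ -61.264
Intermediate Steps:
V(q) = q²
277642/(-325610) + V(194)/M(-493) = 277642/(-325610) + 194²/(-623) = 277642*(-1/325610) + 37636*(-1/623) = -138821/162805 - 37636/623 = -6213814463/101427515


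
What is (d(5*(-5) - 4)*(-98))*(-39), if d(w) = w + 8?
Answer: -80262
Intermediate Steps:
d(w) = 8 + w
(d(5*(-5) - 4)*(-98))*(-39) = ((8 + (5*(-5) - 4))*(-98))*(-39) = ((8 + (-25 - 4))*(-98))*(-39) = ((8 - 29)*(-98))*(-39) = -21*(-98)*(-39) = 2058*(-39) = -80262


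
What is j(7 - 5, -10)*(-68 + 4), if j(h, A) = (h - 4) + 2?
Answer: 0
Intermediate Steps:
j(h, A) = -2 + h (j(h, A) = (-4 + h) + 2 = -2 + h)
j(7 - 5, -10)*(-68 + 4) = (-2 + (7 - 5))*(-68 + 4) = (-2 + 2)*(-64) = 0*(-64) = 0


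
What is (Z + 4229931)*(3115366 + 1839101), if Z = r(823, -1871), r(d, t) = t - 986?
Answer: 20942898639558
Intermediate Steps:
r(d, t) = -986 + t
Z = -2857 (Z = -986 - 1871 = -2857)
(Z + 4229931)*(3115366 + 1839101) = (-2857 + 4229931)*(3115366 + 1839101) = 4227074*4954467 = 20942898639558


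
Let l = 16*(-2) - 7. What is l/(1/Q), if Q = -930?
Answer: 36270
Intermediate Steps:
l = -39 (l = -32 - 7 = -39)
l/(1/Q) = -39/(1/(-930)) = -39/(-1/930) = -39*(-930) = 36270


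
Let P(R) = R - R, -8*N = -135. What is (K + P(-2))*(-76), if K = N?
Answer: -2565/2 ≈ -1282.5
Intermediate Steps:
N = 135/8 (N = -⅛*(-135) = 135/8 ≈ 16.875)
P(R) = 0
K = 135/8 ≈ 16.875
(K + P(-2))*(-76) = (135/8 + 0)*(-76) = (135/8)*(-76) = -2565/2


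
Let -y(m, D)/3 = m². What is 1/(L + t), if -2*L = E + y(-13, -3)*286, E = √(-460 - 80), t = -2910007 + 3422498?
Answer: I/(3*√15 + 584992*I) ≈ 1.7094e-6 + 3.3952e-11*I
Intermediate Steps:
t = 512491
y(m, D) = -3*m²
E = 6*I*√15 (E = √(-540) = 6*I*√15 ≈ 23.238*I)
L = 72501 - 3*I*√15 (L = -(6*I*√15 - 3*(-13)²*286)/2 = -(6*I*√15 - 3*169*286)/2 = -(6*I*√15 - 507*286)/2 = -(6*I*√15 - 145002)/2 = -(-145002 + 6*I*√15)/2 = 72501 - 3*I*√15 ≈ 72501.0 - 11.619*I)
1/(L + t) = 1/((72501 - 3*I*√15) + 512491) = 1/(584992 - 3*I*√15)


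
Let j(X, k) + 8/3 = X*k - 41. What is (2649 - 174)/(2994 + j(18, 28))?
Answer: 7425/10363 ≈ 0.71649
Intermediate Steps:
j(X, k) = -131/3 + X*k (j(X, k) = -8/3 + (X*k - 41) = -8/3 + (-41 + X*k) = -131/3 + X*k)
(2649 - 174)/(2994 + j(18, 28)) = (2649 - 174)/(2994 + (-131/3 + 18*28)) = 2475/(2994 + (-131/3 + 504)) = 2475/(2994 + 1381/3) = 2475/(10363/3) = 2475*(3/10363) = 7425/10363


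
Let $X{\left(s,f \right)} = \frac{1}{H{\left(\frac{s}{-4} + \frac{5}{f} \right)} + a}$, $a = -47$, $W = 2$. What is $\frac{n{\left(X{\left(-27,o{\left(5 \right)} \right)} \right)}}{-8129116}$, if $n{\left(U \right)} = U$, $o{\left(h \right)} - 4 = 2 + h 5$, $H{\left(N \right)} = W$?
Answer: $\frac{1}{365810220} \approx 2.7337 \cdot 10^{-9}$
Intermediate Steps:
$H{\left(N \right)} = 2$
$o{\left(h \right)} = 6 + 5 h$ ($o{\left(h \right)} = 4 + \left(2 + h 5\right) = 4 + \left(2 + 5 h\right) = 6 + 5 h$)
$X{\left(s,f \right)} = - \frac{1}{45}$ ($X{\left(s,f \right)} = \frac{1}{2 - 47} = \frac{1}{-45} = - \frac{1}{45}$)
$\frac{n{\left(X{\left(-27,o{\left(5 \right)} \right)} \right)}}{-8129116} = - \frac{1}{45 \left(-8129116\right)} = \left(- \frac{1}{45}\right) \left(- \frac{1}{8129116}\right) = \frac{1}{365810220}$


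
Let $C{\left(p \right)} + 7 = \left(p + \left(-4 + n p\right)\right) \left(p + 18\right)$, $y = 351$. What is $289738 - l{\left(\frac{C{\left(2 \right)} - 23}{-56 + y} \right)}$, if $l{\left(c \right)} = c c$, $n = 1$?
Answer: $\frac{1008577942}{3481} \approx 2.8974 \cdot 10^{5}$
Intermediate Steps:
$C{\left(p \right)} = -7 + \left(-4 + 2 p\right) \left(18 + p\right)$ ($C{\left(p \right)} = -7 + \left(p + \left(-4 + 1 p\right)\right) \left(p + 18\right) = -7 + \left(p + \left(-4 + p\right)\right) \left(18 + p\right) = -7 + \left(-4 + 2 p\right) \left(18 + p\right)$)
$l{\left(c \right)} = c^{2}$
$289738 - l{\left(\frac{C{\left(2 \right)} - 23}{-56 + y} \right)} = 289738 - \left(\frac{\left(-79 + 2 \cdot 2^{2} + 32 \cdot 2\right) - 23}{-56 + 351}\right)^{2} = 289738 - \left(\frac{\left(-79 + 2 \cdot 4 + 64\right) - 23}{295}\right)^{2} = 289738 - \left(\left(\left(-79 + 8 + 64\right) - 23\right) \frac{1}{295}\right)^{2} = 289738 - \left(\left(-7 - 23\right) \frac{1}{295}\right)^{2} = 289738 - \left(\left(-30\right) \frac{1}{295}\right)^{2} = 289738 - \left(- \frac{6}{59}\right)^{2} = 289738 - \frac{36}{3481} = \frac{1008577942}{3481}$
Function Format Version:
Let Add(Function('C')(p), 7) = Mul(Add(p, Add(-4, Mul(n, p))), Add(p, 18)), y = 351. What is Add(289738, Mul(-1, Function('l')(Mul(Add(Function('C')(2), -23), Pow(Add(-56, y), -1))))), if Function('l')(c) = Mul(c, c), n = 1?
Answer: Rational(1008577942, 3481) ≈ 2.8974e+5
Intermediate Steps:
Function('C')(p) = Add(-7, Mul(Add(-4, Mul(2, p)), Add(18, p))) (Function('C')(p) = Add(-7, Mul(Add(p, Add(-4, Mul(1, p))), Add(p, 18))) = Add(-7, Mul(Add(p, Add(-4, p)), Add(18, p))) = Add(-7, Mul(Add(-4, Mul(2, p)), Add(18, p))))
Function('l')(c) = Pow(c, 2)
Add(289738, Mul(-1, Function('l')(Mul(Add(Function('C')(2), -23), Pow(Add(-56, y), -1))))) = Add(289738, Mul(-1, Pow(Mul(Add(Add(-79, Mul(2, Pow(2, 2)), Mul(32, 2)), -23), Pow(Add(-56, 351), -1)), 2))) = Add(289738, Mul(-1, Pow(Mul(Add(Add(-79, Mul(2, 4), 64), -23), Pow(295, -1)), 2))) = Add(289738, Mul(-1, Pow(Mul(Add(Add(-79, 8, 64), -23), Rational(1, 295)), 2))) = Add(289738, Mul(-1, Pow(Mul(Add(-7, -23), Rational(1, 295)), 2))) = Add(289738, Mul(-1, Pow(Mul(-30, Rational(1, 295)), 2))) = Add(289738, Mul(-1, Pow(Rational(-6, 59), 2))) = Add(289738, Mul(-1, Rational(36, 3481))) = Add(289738, Rational(-36, 3481)) = Rational(1008577942, 3481)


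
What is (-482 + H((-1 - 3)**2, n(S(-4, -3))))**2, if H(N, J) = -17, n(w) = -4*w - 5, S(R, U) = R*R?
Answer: 249001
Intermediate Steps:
S(R, U) = R**2
n(w) = -5 - 4*w
(-482 + H((-1 - 3)**2, n(S(-4, -3))))**2 = (-482 - 17)**2 = (-499)**2 = 249001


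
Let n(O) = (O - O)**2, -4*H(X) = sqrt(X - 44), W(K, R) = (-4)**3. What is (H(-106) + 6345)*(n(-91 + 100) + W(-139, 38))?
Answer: -406080 + 80*I*sqrt(6) ≈ -4.0608e+5 + 195.96*I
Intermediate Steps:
W(K, R) = -64
H(X) = -sqrt(-44 + X)/4 (H(X) = -sqrt(X - 44)/4 = -sqrt(-44 + X)/4)
n(O) = 0 (n(O) = 0**2 = 0)
(H(-106) + 6345)*(n(-91 + 100) + W(-139, 38)) = (-sqrt(-44 - 106)/4 + 6345)*(0 - 64) = (-5*I*sqrt(6)/4 + 6345)*(-64) = (6345 - 5*I*sqrt(6)/4)*(-64) = -406080 + 80*I*sqrt(6)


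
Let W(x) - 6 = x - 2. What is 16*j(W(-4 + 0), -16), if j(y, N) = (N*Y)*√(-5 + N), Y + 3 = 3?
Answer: 0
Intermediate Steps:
Y = 0 (Y = -3 + 3 = 0)
W(x) = 4 + x (W(x) = 6 + (x - 2) = 6 + (-2 + x) = 4 + x)
j(y, N) = 0 (j(y, N) = (N*0)*√(-5 + N) = 0*√(-5 + N) = 0)
16*j(W(-4 + 0), -16) = 16*0 = 0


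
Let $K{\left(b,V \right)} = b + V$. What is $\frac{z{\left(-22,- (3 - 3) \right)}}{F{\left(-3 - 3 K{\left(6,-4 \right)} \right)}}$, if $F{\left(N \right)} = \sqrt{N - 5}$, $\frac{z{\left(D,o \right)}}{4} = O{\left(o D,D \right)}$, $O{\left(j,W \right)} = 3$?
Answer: $- \frac{6 i \sqrt{14}}{7} \approx - 3.2071 i$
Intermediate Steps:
$K{\left(b,V \right)} = V + b$
$z{\left(D,o \right)} = 12$ ($z{\left(D,o \right)} = 4 \cdot 3 = 12$)
$F{\left(N \right)} = \sqrt{-5 + N}$
$\frac{z{\left(-22,- (3 - 3) \right)}}{F{\left(-3 - 3 K{\left(6,-4 \right)} \right)}} = \frac{12}{\sqrt{-5 - \left(3 + 3 \left(-4 + 6\right)\right)}} = \frac{12}{\sqrt{-5 - 9}} = \frac{12}{\sqrt{-14}} = \frac{12}{i \sqrt{14}} = 12 \left(- \frac{i \sqrt{14}}{14}\right) = - \frac{6 i \sqrt{14}}{7}$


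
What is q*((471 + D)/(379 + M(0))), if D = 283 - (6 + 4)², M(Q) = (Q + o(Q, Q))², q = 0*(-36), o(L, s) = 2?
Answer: 0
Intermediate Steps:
q = 0
M(Q) = (2 + Q)² (M(Q) = (Q + 2)² = (2 + Q)²)
D = 183 (D = 283 - 1*10² = 283 - 1*100 = 283 - 100 = 183)
q*((471 + D)/(379 + M(0))) = 0*((471 + 183)/(379 + (2 + 0)²)) = 0*(654/(379 + 2²)) = 0*(654/(379 + 4)) = 0*(654/383) = 0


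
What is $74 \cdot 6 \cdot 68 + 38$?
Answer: $30230$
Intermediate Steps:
$74 \cdot 6 \cdot 68 + 38 = 74 \cdot 408 + 38 = 30192 + 38 = 30230$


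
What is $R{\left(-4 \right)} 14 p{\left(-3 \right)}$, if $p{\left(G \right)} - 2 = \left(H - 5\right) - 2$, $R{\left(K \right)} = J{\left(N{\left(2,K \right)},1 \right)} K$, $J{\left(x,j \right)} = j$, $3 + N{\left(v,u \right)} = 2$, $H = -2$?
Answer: $392$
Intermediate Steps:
$N{\left(v,u \right)} = -1$ ($N{\left(v,u \right)} = -3 + 2 = -1$)
$R{\left(K \right)} = K$ ($R{\left(K \right)} = 1 K = K$)
$p{\left(G \right)} = -7$ ($p{\left(G \right)} = 2 - 9 = -7$)
$R{\left(-4 \right)} 14 p{\left(-3 \right)} = \left(-4\right) 14 \left(-7\right) = \left(-56\right) \left(-7\right) = 392$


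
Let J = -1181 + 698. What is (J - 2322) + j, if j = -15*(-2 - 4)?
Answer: -2715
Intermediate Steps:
J = -483
j = 90 (j = -15*(-6) = 90)
(J - 2322) + j = (-483 - 2322) + 90 = -2805 + 90 = -2715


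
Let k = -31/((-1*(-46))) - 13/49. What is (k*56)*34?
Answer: -287912/161 ≈ -1788.3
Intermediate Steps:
k = -2117/2254 (k = -31/46 - 13*1/49 = -31*1/46 - 13/49 = -31/46 - 13/49 = -2117/2254 ≈ -0.93922)
(k*56)*34 = -2117/2254*56*34 = -8468/161*34 = -287912/161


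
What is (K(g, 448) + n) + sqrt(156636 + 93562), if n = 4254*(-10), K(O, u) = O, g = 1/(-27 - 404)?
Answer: -18334741/431 + sqrt(250198) ≈ -42040.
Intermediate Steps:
g = -1/431 (g = 1/(-431) = -1/431 ≈ -0.0023202)
n = -42540
(K(g, 448) + n) + sqrt(156636 + 93562) = (-1/431 - 42540) + sqrt(156636 + 93562) = -18334741/431 + sqrt(250198)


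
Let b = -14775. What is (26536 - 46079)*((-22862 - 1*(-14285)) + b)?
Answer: 456368136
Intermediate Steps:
(26536 - 46079)*((-22862 - 1*(-14285)) + b) = (26536 - 46079)*((-22862 - 1*(-14285)) - 14775) = -19543*((-22862 + 14285) - 14775) = -19543*(-8577 - 14775) = -19543*(-23352) = 456368136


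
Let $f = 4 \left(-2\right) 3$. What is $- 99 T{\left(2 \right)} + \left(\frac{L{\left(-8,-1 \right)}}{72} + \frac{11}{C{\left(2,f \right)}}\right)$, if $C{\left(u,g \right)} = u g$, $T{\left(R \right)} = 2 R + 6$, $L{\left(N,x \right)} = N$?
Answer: $- \frac{142609}{144} \approx -990.34$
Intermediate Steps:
$T{\left(R \right)} = 6 + 2 R$
$f = -24$ ($f = \left(-8\right) 3 = -24$)
$C{\left(u,g \right)} = g u$
$- 99 T{\left(2 \right)} + \left(\frac{L{\left(-8,-1 \right)}}{72} + \frac{11}{C{\left(2,f \right)}}\right) = - 99 \left(6 + 2 \cdot 2\right) + \left(- \frac{8}{72} + \frac{11}{\left(-24\right) 2}\right) = - 99 \left(6 + 4\right) + \left(\left(-8\right) \frac{1}{72} + \frac{11}{-48}\right) = \left(-99\right) 10 + \left(- \frac{1}{9} + 11 \left(- \frac{1}{48}\right)\right) = -990 - \frac{49}{144} = - \frac{142609}{144}$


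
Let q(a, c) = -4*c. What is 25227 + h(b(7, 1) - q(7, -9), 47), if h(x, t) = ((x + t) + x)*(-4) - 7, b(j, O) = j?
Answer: 25264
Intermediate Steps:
h(x, t) = -7 - 8*x - 4*t (h(x, t) = ((t + x) + x)*(-4) - 7 = (t + 2*x)*(-4) - 7 = (-8*x - 4*t) - 7 = -7 - 8*x - 4*t)
25227 + h(b(7, 1) - q(7, -9), 47) = 25227 + (-7 - 8*(7 - (-4)*(-9)) - 4*47) = 25227 + (-7 - 8*(7 - 1*36) - 188) = 25227 + (-7 - 8*(7 - 36) - 188) = 25227 + (-7 - 8*(-29) - 188) = 25227 + (-7 + 232 - 188) = 25227 + 37 = 25264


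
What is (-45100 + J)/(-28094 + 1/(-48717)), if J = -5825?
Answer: 2480913225/1368655399 ≈ 1.8127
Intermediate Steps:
(-45100 + J)/(-28094 + 1/(-48717)) = (-45100 - 5825)/(-28094 + 1/(-48717)) = -50925/(-28094 - 1/48717) = -50925/(-1368655399/48717) = -50925*(-48717/1368655399) = 2480913225/1368655399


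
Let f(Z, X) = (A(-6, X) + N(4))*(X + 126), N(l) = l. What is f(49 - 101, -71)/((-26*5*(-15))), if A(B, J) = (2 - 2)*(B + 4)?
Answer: 22/195 ≈ 0.11282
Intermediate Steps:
A(B, J) = 0 (A(B, J) = 0*(4 + B) = 0)
f(Z, X) = 504 + 4*X (f(Z, X) = (0 + 4)*(X + 126) = 4*(126 + X) = 504 + 4*X)
f(49 - 101, -71)/((-26*5*(-15))) = (504 + 4*(-71))/((-26*5*(-15))) = (504 - 284)/((-130*(-15))) = 220/1950 = 220*(1/1950) = 22/195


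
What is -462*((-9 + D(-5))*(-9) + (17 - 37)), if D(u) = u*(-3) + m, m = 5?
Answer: 54978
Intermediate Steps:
D(u) = 5 - 3*u (D(u) = u*(-3) + 5 = -3*u + 5 = 5 - 3*u)
-462*((-9 + D(-5))*(-9) + (17 - 37)) = -462*((-9 + (5 - 3*(-5)))*(-9) + (17 - 37)) = -462*((-9 + (5 + 15))*(-9) - 20) = -462*((-9 + 20)*(-9) - 20) = -462*(11*(-9) - 20) = -462*(-99 - 20) = -462*(-119) = 54978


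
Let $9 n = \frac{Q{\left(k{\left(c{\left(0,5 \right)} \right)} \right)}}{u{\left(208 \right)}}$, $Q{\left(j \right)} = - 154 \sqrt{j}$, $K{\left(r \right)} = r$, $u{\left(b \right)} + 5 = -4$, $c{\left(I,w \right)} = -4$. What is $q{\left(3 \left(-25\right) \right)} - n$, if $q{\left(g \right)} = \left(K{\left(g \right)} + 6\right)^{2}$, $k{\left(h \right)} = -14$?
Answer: $4761 - \frac{154 i \sqrt{14}}{81} \approx 4761.0 - 7.1138 i$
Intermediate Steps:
$u{\left(b \right)} = -9$ ($u{\left(b \right)} = -5 - 4 = -9$)
$q{\left(g \right)} = \left(6 + g\right)^{2}$ ($q{\left(g \right)} = \left(g + 6\right)^{2} = \left(6 + g\right)^{2}$)
$n = \frac{154 i \sqrt{14}}{81}$ ($n = \frac{- 154 \sqrt{-14} \frac{1}{-9}}{9} = \frac{- 154 i \sqrt{14} \left(- \frac{1}{9}\right)}{9} = \frac{\frac{154}{9} i \sqrt{14}}{9} = \frac{154 i \sqrt{14}}{81} \approx 7.1138 i$)
$q{\left(3 \left(-25\right) \right)} - n = \left(6 + 3 \left(-25\right)\right)^{2} - \frac{154 i \sqrt{14}}{81} = \left(6 - 75\right)^{2} - \frac{154 i \sqrt{14}}{81} = \left(-69\right)^{2} - \frac{154 i \sqrt{14}}{81} = 4761 - \frac{154 i \sqrt{14}}{81}$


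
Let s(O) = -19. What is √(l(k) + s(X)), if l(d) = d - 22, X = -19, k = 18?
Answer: I*√23 ≈ 4.7958*I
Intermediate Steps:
l(d) = -22 + d
√(l(k) + s(X)) = √((-22 + 18) - 19) = √(-4 - 19) = √(-23) = I*√23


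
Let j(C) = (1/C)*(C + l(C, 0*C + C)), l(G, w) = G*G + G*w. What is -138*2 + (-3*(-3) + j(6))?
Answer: -254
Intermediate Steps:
l(G, w) = G² + G*w
j(C) = (C + 2*C²)/C (j(C) = (1/C)*(C + C*(C + (0*C + C))) = (C + C*(C + (0 + C)))/C = (C + C*(C + C))/C = (C + C*(2*C))/C = (C + 2*C²)/C)
-138*2 + (-3*(-3) + j(6)) = -138*2 + (-3*(-3) + (1 + 2*6)) = -276 + (9 + (1 + 12)) = -276 + (9 + 13) = -276 + 22 = -254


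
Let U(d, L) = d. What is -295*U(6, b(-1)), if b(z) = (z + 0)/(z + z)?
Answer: -1770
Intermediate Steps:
b(z) = ½ (b(z) = z/((2*z)) = z*(1/(2*z)) = ½)
-295*U(6, b(-1)) = -295*6 = -1770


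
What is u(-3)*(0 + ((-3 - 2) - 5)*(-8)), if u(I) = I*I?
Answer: 720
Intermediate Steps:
u(I) = I²
u(-3)*(0 + ((-3 - 2) - 5)*(-8)) = (-3)²*(0 + ((-3 - 2) - 5)*(-8)) = 9*(0 + (-5 - 5)*(-8)) = 9*(0 - 10*(-8)) = 9*(0 + 80) = 9*80 = 720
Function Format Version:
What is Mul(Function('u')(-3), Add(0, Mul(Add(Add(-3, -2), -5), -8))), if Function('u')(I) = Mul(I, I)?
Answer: 720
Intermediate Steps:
Function('u')(I) = Pow(I, 2)
Mul(Function('u')(-3), Add(0, Mul(Add(Add(-3, -2), -5), -8))) = Mul(Pow(-3, 2), Add(0, Mul(Add(Add(-3, -2), -5), -8))) = Mul(9, Add(0, Mul(Add(-5, -5), -8))) = Mul(9, Add(0, Mul(-10, -8))) = Mul(9, Add(0, 80)) = Mul(9, 80) = 720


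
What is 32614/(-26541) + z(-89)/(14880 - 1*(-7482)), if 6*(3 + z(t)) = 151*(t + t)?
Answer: -141381454/98918307 ≈ -1.4293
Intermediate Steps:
z(t) = -3 + 151*t/3 (z(t) = -3 + (151*(t + t))/6 = -3 + (151*(2*t))/6 = -3 + (302*t)/6 = -3 + 151*t/3)
32614/(-26541) + z(-89)/(14880 - 1*(-7482)) = 32614/(-26541) + (-3 + (151/3)*(-89))/(14880 - 1*(-7482)) = 32614*(-1/26541) + (-3 - 13439/3)/(14880 + 7482) = -32614/26541 - 13448/3/22362 = -32614/26541 - 13448/3*1/22362 = -32614/26541 - 6724/33543 = -141381454/98918307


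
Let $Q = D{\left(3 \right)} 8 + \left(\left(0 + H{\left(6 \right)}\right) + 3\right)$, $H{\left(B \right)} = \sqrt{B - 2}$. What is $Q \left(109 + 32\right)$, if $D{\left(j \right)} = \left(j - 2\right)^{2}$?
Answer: $1833$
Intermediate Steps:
$H{\left(B \right)} = \sqrt{-2 + B}$
$D{\left(j \right)} = \left(-2 + j\right)^{2}$
$Q = 13$ ($Q = \left(-2 + 3\right)^{2} \cdot 8 + \left(\left(0 + \sqrt{-2 + 6}\right) + 3\right) = 1^{2} \cdot 8 + \left(\left(0 + \sqrt{4}\right) + 3\right) = 1 \cdot 8 + \left(\left(0 + 2\right) + 3\right) = 8 + \left(2 + 3\right) = 8 + 5 = 13$)
$Q \left(109 + 32\right) = 13 \left(109 + 32\right) = 13 \cdot 141 = 1833$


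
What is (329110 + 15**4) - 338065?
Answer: 41670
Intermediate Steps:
(329110 + 15**4) - 338065 = (329110 + 50625) - 338065 = 379735 - 338065 = 41670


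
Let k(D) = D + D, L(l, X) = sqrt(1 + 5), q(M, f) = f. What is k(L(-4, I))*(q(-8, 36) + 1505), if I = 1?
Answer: 3082*sqrt(6) ≈ 7549.3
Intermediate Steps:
L(l, X) = sqrt(6)
k(D) = 2*D
k(L(-4, I))*(q(-8, 36) + 1505) = (2*sqrt(6))*(36 + 1505) = (2*sqrt(6))*1541 = 3082*sqrt(6)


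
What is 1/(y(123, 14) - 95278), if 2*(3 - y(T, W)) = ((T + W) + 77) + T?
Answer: -2/190887 ≈ -1.0477e-5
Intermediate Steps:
y(T, W) = -71/2 - T - W/2 (y(T, W) = 3 - (((T + W) + 77) + T)/2 = 3 - ((77 + T + W) + T)/2 = 3 - (77 + W + 2*T)/2 = 3 + (-77/2 - T - W/2) = -71/2 - T - W/2)
1/(y(123, 14) - 95278) = 1/((-71/2 - 1*123 - ½*14) - 95278) = 1/((-71/2 - 123 - 7) - 95278) = 1/(-331/2 - 95278) = 1/(-190887/2) = -2/190887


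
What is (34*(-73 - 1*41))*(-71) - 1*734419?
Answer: -459223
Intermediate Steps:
(34*(-73 - 1*41))*(-71) - 1*734419 = (34*(-73 - 41))*(-71) - 734419 = (34*(-114))*(-71) - 734419 = -3876*(-71) - 734419 = 275196 - 734419 = -459223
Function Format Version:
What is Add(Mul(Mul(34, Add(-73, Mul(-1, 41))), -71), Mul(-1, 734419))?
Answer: -459223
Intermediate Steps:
Add(Mul(Mul(34, Add(-73, Mul(-1, 41))), -71), Mul(-1, 734419)) = Add(Mul(Mul(34, Add(-73, -41)), -71), -734419) = Add(Mul(Mul(34, -114), -71), -734419) = Add(Mul(-3876, -71), -734419) = Add(275196, -734419) = -459223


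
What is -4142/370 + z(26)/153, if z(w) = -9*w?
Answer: -40017/3145 ≈ -12.724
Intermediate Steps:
-4142/370 + z(26)/153 = -4142/370 - 9*26/153 = -4142*1/370 - 234*1/153 = -2071/185 - 26/17 = -40017/3145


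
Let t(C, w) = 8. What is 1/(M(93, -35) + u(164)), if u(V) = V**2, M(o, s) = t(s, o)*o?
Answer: 1/27640 ≈ 3.6179e-5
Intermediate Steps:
M(o, s) = 8*o
1/(M(93, -35) + u(164)) = 1/(8*93 + 164**2) = 1/(744 + 26896) = 1/27640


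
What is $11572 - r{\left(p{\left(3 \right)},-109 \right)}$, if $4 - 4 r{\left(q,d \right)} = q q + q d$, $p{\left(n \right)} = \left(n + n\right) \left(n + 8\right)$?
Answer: $\frac{21723}{2} \approx 10862.0$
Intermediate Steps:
$p{\left(n \right)} = 2 n \left(8 + n\right)$
$r{\left(q,d \right)} = 1 - \frac{q^{2}}{4} - \frac{d q}{4}$ ($r{\left(q,d \right)} = 1 - \frac{q q + q d}{4} = 1 - \frac{q^{2} + d q}{4} = 1 - \left(\frac{q^{2}}{4} + \frac{d q}{4}\right) = 1 - \frac{q^{2}}{4} - \frac{d q}{4}$)
$11572 - r{\left(p{\left(3 \right)},-109 \right)} = 11572 - \left(1 - \frac{\left(2 \cdot 3 \left(8 + 3\right)\right)^{2}}{4} - - \frac{109 \cdot 2 \cdot 3 \left(8 + 3\right)}{4}\right) = 11572 - \left(1 - \frac{\left(2 \cdot 3 \cdot 11\right)^{2}}{4} - - \frac{109 \cdot 2 \cdot 3 \cdot 11}{4}\right) = 11572 - \left(1 - \frac{66^{2}}{4} - \left(- \frac{109}{4}\right) 66\right) = 11572 - \left(1 - 1089 + \frac{3597}{2}\right) = 11572 - \frac{1421}{2} = \frac{21723}{2}$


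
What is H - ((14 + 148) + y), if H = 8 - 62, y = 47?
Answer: -263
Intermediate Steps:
H = -54
H - ((14 + 148) + y) = -54 - ((14 + 148) + 47) = -54 - (162 + 47) = -54 - 1*209 = -54 - 209 = -263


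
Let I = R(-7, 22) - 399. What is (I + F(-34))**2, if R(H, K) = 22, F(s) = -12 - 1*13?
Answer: 161604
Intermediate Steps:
F(s) = -25 (F(s) = -12 - 13 = -25)
I = -377 (I = 22 - 399 = -377)
(I + F(-34))**2 = (-377 - 25)**2 = (-402)**2 = 161604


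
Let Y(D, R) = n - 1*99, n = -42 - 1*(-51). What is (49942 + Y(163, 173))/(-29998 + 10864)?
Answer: -24926/9567 ≈ -2.6054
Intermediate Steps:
n = 9 (n = -42 + 51 = 9)
Y(D, R) = -90 (Y(D, R) = 9 - 1*99 = 9 - 99 = -90)
(49942 + Y(163, 173))/(-29998 + 10864) = (49942 - 90)/(-29998 + 10864) = 49852/(-19134) = 49852*(-1/19134) = -24926/9567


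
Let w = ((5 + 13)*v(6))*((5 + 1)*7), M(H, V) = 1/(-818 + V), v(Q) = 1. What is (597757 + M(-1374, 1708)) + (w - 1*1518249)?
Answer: -818565039/890 ≈ -9.1974e+5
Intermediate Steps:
w = 756 (w = ((5 + 13)*1)*((5 + 1)*7) = (18*1)*(6*7) = 18*42 = 756)
(597757 + M(-1374, 1708)) + (w - 1*1518249) = (597757 + 1/(-818 + 1708)) + (756 - 1*1518249) = (597757 + 1/890) + (756 - 1518249) = (597757 + 1/890) - 1517493 = 532003731/890 - 1517493 = -818565039/890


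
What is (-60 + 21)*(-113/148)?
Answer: 4407/148 ≈ 29.777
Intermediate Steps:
(-60 + 21)*(-113/148) = -(-4407)/148 = -39*(-113/148) = 4407/148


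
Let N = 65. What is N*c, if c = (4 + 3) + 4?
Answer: 715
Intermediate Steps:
c = 11 (c = 7 + 4 = 11)
N*c = 65*11 = 715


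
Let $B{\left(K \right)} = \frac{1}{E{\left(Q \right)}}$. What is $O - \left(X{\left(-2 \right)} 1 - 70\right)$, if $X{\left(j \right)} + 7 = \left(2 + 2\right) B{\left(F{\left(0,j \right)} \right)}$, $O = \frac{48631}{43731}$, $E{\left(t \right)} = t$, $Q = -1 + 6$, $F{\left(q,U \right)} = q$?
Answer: $\frac{16904666}{218655} \approx 77.312$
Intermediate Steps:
$Q = 5$
$O = \frac{48631}{43731}$ ($O = 48631 \cdot \frac{1}{43731} = \frac{48631}{43731} \approx 1.112$)
$B{\left(K \right)} = \frac{1}{5}$
$X{\left(j \right)} = - \frac{31}{5}$ ($X{\left(j \right)} = -7 + \left(2 + 2\right) \frac{1}{5} = -7 + 4 \cdot \frac{1}{5} = -7 + \frac{4}{5} = - \frac{31}{5}$)
$O - \left(X{\left(-2 \right)} 1 - 70\right) = \frac{48631}{43731} - \left(\left(- \frac{31}{5}\right) 1 - 70\right) = \frac{48631}{43731} - \left(- \frac{31}{5} - 70\right) = \frac{48631}{43731} - - \frac{381}{5} = \frac{48631}{43731} + \frac{381}{5} = \frac{16904666}{218655}$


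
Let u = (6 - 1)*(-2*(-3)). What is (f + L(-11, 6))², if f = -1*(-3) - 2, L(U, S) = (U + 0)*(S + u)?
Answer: 156025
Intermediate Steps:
u = 30 (u = 5*6 = 30)
L(U, S) = U*(30 + S) (L(U, S) = (U + 0)*(S + 30) = U*(30 + S))
f = 1 (f = 3 - 2 = 1)
(f + L(-11, 6))² = (1 - 11*(30 + 6))² = (1 - 11*36)² = (1 - 396)² = (-395)² = 156025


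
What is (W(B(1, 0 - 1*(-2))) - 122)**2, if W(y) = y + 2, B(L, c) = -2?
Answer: 14884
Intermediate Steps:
W(y) = 2 + y
(W(B(1, 0 - 1*(-2))) - 122)**2 = ((2 - 2) - 122)**2 = (0 - 122)**2 = (-122)**2 = 14884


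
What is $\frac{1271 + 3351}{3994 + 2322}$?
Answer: $\frac{2311}{3158} \approx 0.73179$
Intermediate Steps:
$\frac{1271 + 3351}{3994 + 2322} = \frac{4622}{6316} = 4622 \cdot \frac{1}{6316} = \frac{2311}{3158}$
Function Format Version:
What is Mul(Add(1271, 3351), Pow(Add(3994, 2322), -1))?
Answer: Rational(2311, 3158) ≈ 0.73179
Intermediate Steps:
Mul(Add(1271, 3351), Pow(Add(3994, 2322), -1)) = Mul(4622, Pow(6316, -1)) = Mul(4622, Rational(1, 6316)) = Rational(2311, 3158)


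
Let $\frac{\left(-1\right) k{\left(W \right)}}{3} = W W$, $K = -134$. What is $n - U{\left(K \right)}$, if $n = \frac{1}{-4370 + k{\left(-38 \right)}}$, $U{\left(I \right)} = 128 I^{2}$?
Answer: $- \frac{20000398337}{8702} \approx -2.2984 \cdot 10^{6}$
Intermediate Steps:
$k{\left(W \right)} = - 3 W^{2}$ ($k{\left(W \right)} = - 3 W W = - 3 W^{2}$)
$n = - \frac{1}{8702}$ ($n = \frac{1}{-4370 - 3 \left(-38\right)^{2}} = \frac{1}{-4370 - 4332} = \frac{1}{-8702} = - \frac{1}{8702} \approx -0.00011492$)
$n - U{\left(K \right)} = - \frac{1}{8702} - 128 \left(-134\right)^{2} = - \frac{1}{8702} - 128 \cdot 17956 = - \frac{1}{8702} - 2298368 = - \frac{20000398337}{8702}$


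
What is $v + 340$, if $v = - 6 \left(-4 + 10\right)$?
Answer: $304$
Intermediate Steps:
$v = -36$ ($v = \left(-6\right) 6 = -36$)
$v + 340 = -36 + 340 = 304$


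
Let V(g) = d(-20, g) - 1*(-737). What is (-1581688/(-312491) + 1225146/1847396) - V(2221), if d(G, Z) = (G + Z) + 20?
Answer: -852166322470277/288647311718 ≈ -2952.3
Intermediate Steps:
d(G, Z) = 20 + G + Z
V(g) = 737 + g (V(g) = (20 - 20 + g) - 1*(-737) = g + 737 = 737 + g)
(-1581688/(-312491) + 1225146/1847396) - V(2221) = (-1581688/(-312491) + 1225146/1847396) - (737 + 2221) = (-1581688*(-1/312491) + 1225146*(1/1847396)) - 1*2958 = (1581688/312491 + 612573/923698) - 2958 = 1652425591567/288647311718 - 2958 = -852166322470277/288647311718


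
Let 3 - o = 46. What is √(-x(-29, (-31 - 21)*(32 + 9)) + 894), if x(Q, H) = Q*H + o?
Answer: I*√60891 ≈ 246.76*I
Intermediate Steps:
o = -43 (o = 3 - 1*46 = 3 - 46 = -43)
x(Q, H) = -43 + H*Q (x(Q, H) = Q*H - 43 = H*Q - 43 = -43 + H*Q)
√(-x(-29, (-31 - 21)*(32 + 9)) + 894) = √(-(-43 + ((-31 - 21)*(32 + 9))*(-29)) + 894) = √(-(-43 - 52*41*(-29)) + 894) = √(-(-43 - 2132*(-29)) + 894) = √(-(-43 + 61828) + 894) = √(-1*61785 + 894) = √(-61785 + 894) = √(-60891) = I*√60891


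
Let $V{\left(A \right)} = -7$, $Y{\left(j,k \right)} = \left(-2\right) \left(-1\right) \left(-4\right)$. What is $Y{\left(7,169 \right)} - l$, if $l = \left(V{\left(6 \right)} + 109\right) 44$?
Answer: $-4496$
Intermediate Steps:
$Y{\left(j,k \right)} = -8$ ($Y{\left(j,k \right)} = 2 \left(-4\right) = -8$)
$l = 4488$ ($l = \left(-7 + 109\right) 44 = 102 \cdot 44 = 4488$)
$Y{\left(7,169 \right)} - l = -8 - 4488 = -4496$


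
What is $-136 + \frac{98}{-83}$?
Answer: $- \frac{11386}{83} \approx -137.18$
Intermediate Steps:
$-136 + \frac{98}{-83} = -136 + 98 \left(- \frac{1}{83}\right) = -136 - \frac{98}{83} = - \frac{11386}{83}$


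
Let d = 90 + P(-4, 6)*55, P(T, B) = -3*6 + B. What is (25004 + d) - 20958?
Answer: 3476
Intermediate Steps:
P(T, B) = -18 + B
d = -570 (d = 90 + (-18 + 6)*55 = 90 - 12*55 = 90 - 660 = -570)
(25004 + d) - 20958 = (25004 - 570) - 20958 = 24434 - 20958 = 3476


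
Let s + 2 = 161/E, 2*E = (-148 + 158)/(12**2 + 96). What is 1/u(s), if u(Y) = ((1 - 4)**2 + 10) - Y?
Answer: -1/7707 ≈ -0.00012975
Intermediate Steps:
E = 1/48 (E = ((-148 + 158)/(12**2 + 96))/2 = (10/(144 + 96))/2 = (10/240)/2 = (10*(1/240))/2 = (1/2)*(1/24) = 1/48 ≈ 0.020833)
s = 7726 (s = -2 + 161/(1/48) = -2 + 161*48 = -2 + 7728 = 7726)
u(Y) = 19 - Y (u(Y) = ((-3)**2 + 10) - Y = (9 + 10) - Y = 19 - Y)
1/u(s) = 1/(19 - 1*7726) = 1/(19 - 7726) = 1/(-7707) = -1/7707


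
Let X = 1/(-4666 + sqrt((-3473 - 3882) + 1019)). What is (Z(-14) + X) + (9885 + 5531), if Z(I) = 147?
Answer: 169464664265/10888946 - 6*I*sqrt(11)/5444473 ≈ 15563.0 - 3.655e-6*I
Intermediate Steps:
X = 1/(-4666 + 24*I*sqrt(11)) (X = 1/(-4666 + sqrt(-7355 + 1019)) = 1/(-4666 + sqrt(-6336)) = 1/(-4666 + 24*I*sqrt(11)) ≈ -0.00021425 - 3.655e-6*I)
(Z(-14) + X) + (9885 + 5531) = (147 + (-2333/10888946 - 6*I*sqrt(11)/5444473)) + (9885 + 5531) = (1600672729/10888946 - 6*I*sqrt(11)/5444473) + 15416 = 169464664265/10888946 - 6*I*sqrt(11)/5444473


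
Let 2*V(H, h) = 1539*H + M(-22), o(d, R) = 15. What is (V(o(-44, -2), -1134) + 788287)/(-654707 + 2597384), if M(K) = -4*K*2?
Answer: 1599835/3885354 ≈ 0.41176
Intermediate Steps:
M(K) = -8*K
V(H, h) = 88 + 1539*H/2 (V(H, h) = (1539*H - 8*(-22))/2 = (1539*H + 176)/2 = (176 + 1539*H)/2 = 88 + 1539*H/2)
(V(o(-44, -2), -1134) + 788287)/(-654707 + 2597384) = ((88 + (1539/2)*15) + 788287)/(-654707 + 2597384) = ((88 + 23085/2) + 788287)/1942677 = (23261/2 + 788287)*(1/1942677) = (1599835/2)*(1/1942677) = 1599835/3885354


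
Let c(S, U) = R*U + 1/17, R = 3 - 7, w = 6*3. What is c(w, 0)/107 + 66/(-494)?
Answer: -59780/449293 ≈ -0.13305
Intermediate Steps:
w = 18
R = -4
c(S, U) = 1/17 - 4*U (c(S, U) = -4*U + 1/17 = 1/17 - 4*U)
c(w, 0)/107 + 66/(-494) = (1/17 - 4*0)/107 + 66/(-494) = (1/17 + 0)*(1/107) + 66*(-1/494) = (1/17)*(1/107) - 33/247 = 1/1819 - 33/247 = -59780/449293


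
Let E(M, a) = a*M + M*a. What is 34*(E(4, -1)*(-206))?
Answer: 56032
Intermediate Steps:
E(M, a) = 2*M*a (E(M, a) = M*a + M*a = 2*M*a)
34*(E(4, -1)*(-206)) = 34*((2*4*(-1))*(-206)) = 34*(-8*(-206)) = 34*1648 = 56032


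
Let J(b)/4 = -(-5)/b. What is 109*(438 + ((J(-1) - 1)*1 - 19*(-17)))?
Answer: 80660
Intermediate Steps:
J(b) = 20/b (J(b) = 4*(-(-5)/b) = 4*(5/b) = 20/b)
109*(438 + ((J(-1) - 1)*1 - 19*(-17))) = 109*(438 + ((20/(-1) - 1)*1 - 19*(-17))) = 109*(438 + ((20*(-1) - 1)*1 + 323)) = 109*(438 + ((-20 - 1)*1 + 323)) = 109*(438 + (-21*1 + 323)) = 109*(438 + (-21 + 323)) = 109*(438 + 302) = 109*740 = 80660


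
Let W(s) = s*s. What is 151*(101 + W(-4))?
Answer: 17667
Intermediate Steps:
W(s) = s²
151*(101 + W(-4)) = 151*(101 + (-4)²) = 151*(101 + 16) = 151*117 = 17667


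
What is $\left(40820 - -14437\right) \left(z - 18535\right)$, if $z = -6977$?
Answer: $-1409716584$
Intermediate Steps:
$\left(40820 - -14437\right) \left(z - 18535\right) = \left(40820 - -14437\right) \left(-6977 - 18535\right) = \left(40820 + \left(-8704 + 23141\right)\right) \left(-25512\right) = \left(40820 + 14437\right) \left(-25512\right) = 55257 \left(-25512\right) = -1409716584$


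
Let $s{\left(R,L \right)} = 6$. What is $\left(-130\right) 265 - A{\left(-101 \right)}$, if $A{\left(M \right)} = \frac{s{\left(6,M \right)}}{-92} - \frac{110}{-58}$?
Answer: $- \frac{45958743}{1334} \approx -34452.0$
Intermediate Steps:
$A{\left(M \right)} = \frac{2443}{1334}$ ($A{\left(M \right)} = \frac{6}{-92} - \frac{110}{-58} = 6 \left(- \frac{1}{92}\right) - - \frac{55}{29} = - \frac{3}{46} + \frac{55}{29} = \frac{2443}{1334}$)
$\left(-130\right) 265 - A{\left(-101 \right)} = \left(-130\right) 265 - \frac{2443}{1334} = -34450 - \frac{2443}{1334} = - \frac{45958743}{1334}$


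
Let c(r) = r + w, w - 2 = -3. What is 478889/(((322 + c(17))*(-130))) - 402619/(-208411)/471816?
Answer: -1681783041160693/154310444781480 ≈ -10.899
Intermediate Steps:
w = -1 (w = 2 - 3 = -1)
c(r) = -1 + r (c(r) = r - 1 = -1 + r)
478889/(((322 + c(17))*(-130))) - 402619/(-208411)/471816 = 478889/(((322 + (-1 + 17))*(-130))) - 402619/(-208411)/471816 = 478889/(((322 + 16)*(-130))) - 402619*(-1/208411)*(1/471816) = 478889/((338*(-130))) + (57517/29773)*(1/471816) = 478889/(-43940) + 57517/14047377768 = 478889*(-1/43940) + 57517/14047377768 = -478889/43940 + 57517/14047377768 = -1681783041160693/154310444781480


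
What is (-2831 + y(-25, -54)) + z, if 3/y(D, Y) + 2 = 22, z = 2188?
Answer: -12857/20 ≈ -642.85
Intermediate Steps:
y(D, Y) = 3/20 (y(D, Y) = 3/(-2 + 22) = 3/20)
(-2831 + y(-25, -54)) + z = (-2831 + 3/20) + 2188 = -56617/20 + 2188 = -12857/20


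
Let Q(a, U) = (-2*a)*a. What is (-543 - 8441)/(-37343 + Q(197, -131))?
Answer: 8984/114961 ≈ 0.078148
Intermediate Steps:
Q(a, U) = -2*a²
(-543 - 8441)/(-37343 + Q(197, -131)) = (-543 - 8441)/(-37343 - 2*197²) = -8984/(-37343 - 2*38809) = -8984/(-37343 - 77618) = -8984/(-114961) = -8984*(-1/114961) = 8984/114961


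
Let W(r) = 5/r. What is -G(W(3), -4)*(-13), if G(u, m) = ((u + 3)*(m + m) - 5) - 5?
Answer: -1846/3 ≈ -615.33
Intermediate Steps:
G(u, m) = -10 + 2*m*(3 + u) (G(u, m) = ((3 + u)*(2*m) - 5) - 5 = (2*m*(3 + u) - 5) - 5 = (-5 + 2*m*(3 + u)) - 5 = -10 + 2*m*(3 + u))
-G(W(3), -4)*(-13) = -(-10 + 6*(-4) + 2*(-4)*(5/3))*(-13) = -(-10 - 24 + 2*(-4)*(5*(1/3)))*(-13) = -(-10 - 24 + 2*(-4)*(5/3))*(-13) = -(-10 - 24 - 40/3)*(-13) = -(-142)*(-13)/3 = -1*1846/3 = -1846/3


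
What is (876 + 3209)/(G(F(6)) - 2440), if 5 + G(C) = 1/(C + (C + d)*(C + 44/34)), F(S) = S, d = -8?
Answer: -596410/356987 ≈ -1.6707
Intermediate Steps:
G(C) = -5 + 1/(C + (-8 + C)*(22/17 + C)) (G(C) = -5 + 1/(C + (C - 8)*(C + 44/34)) = -5 + 1/(C + (-8 + C)*(C + 44*(1/34))) = -5 + 1/(C + (-8 + C)*(C + 22/17)) = -5 + 1/(C + (-8 + C)*(22/17 + C)))
(876 + 3209)/(G(F(6)) - 2440) = (876 + 3209)/((897 - 85*6² + 485*6)/(-176 - 97*6 + 17*6²) - 2440) = 4085/((897 - 85*36 + 2910)/(-176 - 582 + 17*36) - 2440) = 4085/((897 - 3060 + 2910)/(-176 - 582 + 612) - 2440) = 4085/(747/(-146) - 2440) = 4085/(-1/146*747 - 2440) = 4085/(-747/146 - 2440) = 4085/(-356987/146) = 4085*(-146/356987) = -596410/356987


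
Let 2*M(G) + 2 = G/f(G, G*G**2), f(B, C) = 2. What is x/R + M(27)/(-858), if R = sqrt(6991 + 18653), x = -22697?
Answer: -23/3432 - 22697*sqrt(6411)/12822 ≈ -141.74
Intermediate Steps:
M(G) = -1 + G/4 (M(G) = -1 + (G/2)/2 = -1 + G/4)
R = 2*sqrt(6411) (R = sqrt(25644) = 2*sqrt(6411) ≈ 160.14)
x/R + M(27)/(-858) = -22697*sqrt(6411)/12822 + (-1 + (1/4)*27)/(-858) = -22697*sqrt(6411)/12822 + (-1 + 27/4)*(-1/858) = -22697*sqrt(6411)/12822 + (23/4)*(-1/858) = -22697*sqrt(6411)/12822 - 23/3432 = -23/3432 - 22697*sqrt(6411)/12822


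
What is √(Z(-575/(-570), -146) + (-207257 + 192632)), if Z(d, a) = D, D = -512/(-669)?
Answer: I*√6545237097/669 ≈ 120.93*I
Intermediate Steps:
D = 512/669 (D = -512*(-1/669) = 512/669 ≈ 0.76532)
Z(d, a) = 512/669
√(Z(-575/(-570), -146) + (-207257 + 192632)) = √(512/669 + (-207257 + 192632)) = √(512/669 - 14625) = √(-9783613/669) = I*√6545237097/669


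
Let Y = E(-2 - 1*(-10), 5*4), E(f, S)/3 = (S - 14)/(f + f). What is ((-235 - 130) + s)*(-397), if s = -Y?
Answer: 1162813/8 ≈ 1.4535e+5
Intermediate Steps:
E(f, S) = 3*(-14 + S)/(2*f) (E(f, S) = 3*((S - 14)/(f + f)) = 3*((-14 + S)/((2*f))) = 3*((-14 + S)*(1/(2*f))) = 3*((-14 + S)/(2*f)) = 3*(-14 + S)/(2*f))
Y = 9/8 (Y = 3*(-14 + 5*4)/(2*(-2 - 1*(-10))) = 3*(-14 + 20)/(2*(-2 + 10)) = (3/2)*6/8 = (3/2)*(1/8)*6 = 9/8 ≈ 1.1250)
s = -9/8 (s = -1*9/8 = -9/8 ≈ -1.1250)
((-235 - 130) + s)*(-397) = ((-235 - 130) - 9/8)*(-397) = (-365 - 9/8)*(-397) = -2929/8*(-397) = 1162813/8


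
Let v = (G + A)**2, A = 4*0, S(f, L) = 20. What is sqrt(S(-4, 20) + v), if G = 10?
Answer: 2*sqrt(30) ≈ 10.954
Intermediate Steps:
A = 0
v = 100 (v = (10 + 0)**2 = 10**2 = 100)
sqrt(S(-4, 20) + v) = sqrt(20 + 100) = sqrt(120) = 2*sqrt(30)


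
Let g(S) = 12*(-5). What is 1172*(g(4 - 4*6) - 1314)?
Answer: -1610328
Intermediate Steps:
g(S) = -60
1172*(g(4 - 4*6) - 1314) = 1172*(-60 - 1314) = 1172*(-1374) = -1610328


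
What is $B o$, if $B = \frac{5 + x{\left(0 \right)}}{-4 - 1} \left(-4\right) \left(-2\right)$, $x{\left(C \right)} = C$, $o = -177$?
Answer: $1416$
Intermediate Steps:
$B = -8$ ($B = \frac{5 + 0}{-4 - 1} \left(-4\right) \left(-2\right) = \frac{5}{-5} \left(-4\right) \left(-2\right) = 5 \left(- \frac{1}{5}\right) \left(-4\right) \left(-2\right) = \left(-1\right) \left(-4\right) \left(-2\right) = 4 \left(-2\right) = -8$)
$B o = \left(-8\right) \left(-177\right) = 1416$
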